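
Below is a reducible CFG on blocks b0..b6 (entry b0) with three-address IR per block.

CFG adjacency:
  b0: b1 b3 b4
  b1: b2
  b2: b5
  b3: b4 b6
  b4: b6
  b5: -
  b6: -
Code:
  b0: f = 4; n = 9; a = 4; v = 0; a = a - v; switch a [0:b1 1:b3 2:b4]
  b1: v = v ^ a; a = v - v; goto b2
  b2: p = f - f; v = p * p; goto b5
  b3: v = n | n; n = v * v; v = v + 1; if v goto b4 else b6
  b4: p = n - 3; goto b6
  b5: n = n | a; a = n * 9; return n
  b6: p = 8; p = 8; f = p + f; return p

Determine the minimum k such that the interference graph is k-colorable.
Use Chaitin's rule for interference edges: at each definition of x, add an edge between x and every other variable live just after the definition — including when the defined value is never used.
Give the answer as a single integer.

Answer: 4

Derivation:
Per-block:
  b0: {a,f,n,v} / ∅
  b1: {a,v} / {a,v}
  b2: {p,v} / {f}
  b3: {n,v} / {n}
  b4: {p} / {n}
  b5: {a,n} / {a,n}
  b6: {f,p} / {f}

Liveness:
  b0: in=∅ out={a,f,n,v}
  b1: in={a,f,n,v} out={a,f,n}
  b2: in={a,f,n} out={a,n}
  b3: in={f,n} out={f,n}
  b4: in={f,n} out={f}
  b5: in={a,n} out=∅
  b6: in={f} out=∅

Conflict graph:
  a: {f,n,p,v}
  f: {a,n,p,v}
  n: {a,f,p,v}
  p: {a,f,n}
  v: {a,f,n}

Chromatic number:
  {a,f,n,p} pairwise interfere (4-clique) ⇒ χ ≥ 4
  assign a→r0 f→r1 n→r2 p→r3 v→r3 — no edge inside a register ⇒ χ ≤ 4
  χ = 4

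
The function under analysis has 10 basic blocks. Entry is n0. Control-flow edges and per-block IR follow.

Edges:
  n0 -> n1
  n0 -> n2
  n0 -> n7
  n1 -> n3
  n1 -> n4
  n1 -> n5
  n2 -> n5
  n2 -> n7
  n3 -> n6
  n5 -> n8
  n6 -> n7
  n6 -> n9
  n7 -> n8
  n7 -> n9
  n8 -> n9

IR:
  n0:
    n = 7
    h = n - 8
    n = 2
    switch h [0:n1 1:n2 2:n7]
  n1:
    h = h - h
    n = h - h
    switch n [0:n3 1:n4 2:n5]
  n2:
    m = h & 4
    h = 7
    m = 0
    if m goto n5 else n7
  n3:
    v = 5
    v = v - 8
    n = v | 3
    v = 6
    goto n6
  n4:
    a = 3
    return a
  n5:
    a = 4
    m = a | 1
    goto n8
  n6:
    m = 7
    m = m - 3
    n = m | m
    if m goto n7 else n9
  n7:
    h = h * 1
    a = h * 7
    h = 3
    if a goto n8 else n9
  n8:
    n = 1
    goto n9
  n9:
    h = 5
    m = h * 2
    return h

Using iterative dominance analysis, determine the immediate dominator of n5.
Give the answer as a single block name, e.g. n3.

Answer: n0

Working:
idom tree: n1←n0 n2←n0 n3←n1 n4←n1 n5←n0 n6←n3 n7←n0 n8←n0 n9←n0
Dom∩ at merges:
  n5: preds {n1,n2}: {n0,n1} ∩ {n0,n2} = {n0}; idom=n0
  n7: preds {n0,n2,n6}: {n0} ∩ {n0,n2} ∩ {n0,n1,n3,n6} = {n0}; idom=n0
  n8: preds {n5,n7}: {n0,n5} ∩ {n0,n7} = {n0}; idom=n0
  n9: preds {n6,n7,n8}: {n0,n1,n3,n6} ∩ {n0,n7} ∩ {n0,n8} = {n0}; idom=n0

idom(n5) = n0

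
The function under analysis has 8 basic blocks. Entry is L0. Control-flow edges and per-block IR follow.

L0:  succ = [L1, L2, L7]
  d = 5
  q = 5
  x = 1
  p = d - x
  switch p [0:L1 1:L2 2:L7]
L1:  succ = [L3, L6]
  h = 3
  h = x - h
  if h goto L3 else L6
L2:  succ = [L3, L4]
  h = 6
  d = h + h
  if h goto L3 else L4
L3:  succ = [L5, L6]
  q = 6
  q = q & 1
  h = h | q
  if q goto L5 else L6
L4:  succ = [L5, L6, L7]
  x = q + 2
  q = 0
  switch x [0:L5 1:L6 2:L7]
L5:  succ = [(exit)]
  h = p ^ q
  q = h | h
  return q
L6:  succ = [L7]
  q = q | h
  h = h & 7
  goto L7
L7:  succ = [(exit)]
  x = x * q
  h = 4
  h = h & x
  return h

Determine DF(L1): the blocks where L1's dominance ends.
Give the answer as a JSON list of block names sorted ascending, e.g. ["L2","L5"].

idom tree: L1←L0 L2←L0 L3←L0 L4←L2 L5←L0 L6←L0 L7←L0
Dom∩ at merges:
  L3: preds {L1,L2}: {L0,L1} ∩ {L0,L2} = {L0}; idom=L0
  L5: preds {L3,L4}: {L0,L3} ∩ {L0,L2,L4} = {L0}; idom=L0
  L6: preds {L1,L3,L4}: {L0,L1} ∩ {L0,L3} ∩ {L0,L2,L4} = {L0}; idom=L0
  L7: preds {L0,L4,L6}: {L0} ∩ {L0,L2,L4} ∩ {L0,L6} = {L0}; idom=L0

Frontier:
  L3←L1: walk L1 to L0
  L3←L2: walk L2 to L0
  L5←L3: walk L3 to L0
  L5←L4: walk L4→L2 to L0
  L6←L1: walk L1 to L0
  L6←L3: walk L3 to L0
  L6←L4: walk L4→L2 to L0
  L7←L0: walk · to L0
  L7←L4: walk L4→L2 to L0
  L7←L6: walk L6 to L0
  L0 → ∅
  L1 → {L3,L6}
  L2 → {L3,L5,L6,L7}
  L3 → {L5,L6}
  L4 → {L5,L6,L7}
  L5 → ∅
  L6 → {L7}
  L7 → ∅

DF(L1) = ["L3", "L6"]

Answer: ["L3", "L6"]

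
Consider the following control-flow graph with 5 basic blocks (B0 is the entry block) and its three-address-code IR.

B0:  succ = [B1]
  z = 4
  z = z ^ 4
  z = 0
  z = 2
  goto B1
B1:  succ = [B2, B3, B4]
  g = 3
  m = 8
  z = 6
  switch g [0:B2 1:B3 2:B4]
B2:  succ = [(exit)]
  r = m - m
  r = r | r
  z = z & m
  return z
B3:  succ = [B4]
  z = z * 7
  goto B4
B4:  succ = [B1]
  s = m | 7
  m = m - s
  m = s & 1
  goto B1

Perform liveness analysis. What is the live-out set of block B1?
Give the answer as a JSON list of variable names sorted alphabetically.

Block summaries:
  B0: {z} / ∅
  B1: {g,m,z} / ∅
  B2: {r,z} / {m,z}
  B3: {z} / {z}
  B4: {m,s} / {m}

Backward fixpoint:
  B0: in=∅ out=∅
  B1: in=∅ out={m,z}
  B2: in={m,z} out=∅
  B3: in={m,z} out={m}
  B4: in={m} out=∅

live-out(B1) = ["m", "z"]

Answer: ["m", "z"]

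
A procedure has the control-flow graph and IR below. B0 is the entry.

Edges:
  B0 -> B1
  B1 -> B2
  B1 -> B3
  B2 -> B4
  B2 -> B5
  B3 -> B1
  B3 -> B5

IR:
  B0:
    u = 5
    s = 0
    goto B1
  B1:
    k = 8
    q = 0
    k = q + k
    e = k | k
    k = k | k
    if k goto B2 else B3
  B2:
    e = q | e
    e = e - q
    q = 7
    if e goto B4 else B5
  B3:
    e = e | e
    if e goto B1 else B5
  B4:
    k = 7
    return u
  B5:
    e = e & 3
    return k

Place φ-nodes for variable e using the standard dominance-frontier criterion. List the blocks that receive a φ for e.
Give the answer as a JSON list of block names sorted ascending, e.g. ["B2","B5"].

idom tree: B1←B0 B2←B1 B3←B1 B4←B2 B5←B1
Join-block Dom:
  B1: preds {B0,B3}: {B0} ∩ {B0,B1,B3} = {B0}; idom=B0
  B5: preds {B2,B3}: {B0,B1,B2} ∩ {B0,B1,B3} = {B0,B1}; idom=B1

DF derivation:
  join B1 pred B0: · stop@B0
  join B1 pred B3: B3→B1 stop@B0
  join B5 pred B2: B2 stop@B1
  join B5 pred B3: B3 stop@B1
  DF(B0)=∅
  DF(B1)={B1}
  DF(B2)={B5}
  DF(B3)={B1,B5}
  DF(B4)=∅
  DF(B5)=∅

φ for e: defs {B1,B2,B3,B5}
  DF⁺ = {B1,B5}

Answer: ["B1", "B5"]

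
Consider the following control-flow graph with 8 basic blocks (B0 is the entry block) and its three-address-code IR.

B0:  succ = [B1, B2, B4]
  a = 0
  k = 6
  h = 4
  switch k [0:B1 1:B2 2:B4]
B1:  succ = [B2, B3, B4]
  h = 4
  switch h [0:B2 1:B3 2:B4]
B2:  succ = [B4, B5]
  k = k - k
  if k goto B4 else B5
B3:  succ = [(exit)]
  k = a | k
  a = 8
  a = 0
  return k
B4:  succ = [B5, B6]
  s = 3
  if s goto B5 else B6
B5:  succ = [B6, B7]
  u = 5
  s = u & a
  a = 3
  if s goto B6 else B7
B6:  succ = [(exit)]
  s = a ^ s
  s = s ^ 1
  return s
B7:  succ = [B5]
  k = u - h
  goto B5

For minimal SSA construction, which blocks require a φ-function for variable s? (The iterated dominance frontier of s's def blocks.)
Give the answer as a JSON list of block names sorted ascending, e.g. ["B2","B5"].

Answer: ["B5", "B6"]

Derivation:
idom tree: B1←B0 B2←B0 B3←B1 B4←B0 B5←B0 B6←B0 B7←B5
Dom∩ at merges:
  B2: preds {B0,B1}: {B0} ∩ {B0,B1} = {B0}; idom=B0
  B4: preds {B0,B1,B2}: {B0} ∩ {B0,B1} ∩ {B0,B2} = {B0}; idom=B0
  B5: preds {B2,B4,B7}: {B0,B2} ∩ {B0,B4} ∩ {B0,B5,B7} = {B0}; idom=B0
  B6: preds {B4,B5}: {B0,B4} ∩ {B0,B5} = {B0}; idom=B0

DF walk-up:
  B2←B0: walk · to B0
  B2←B1: walk B1 to B0
  B4←B0: walk · to B0
  B4←B1: walk B1 to B0
  B4←B2: walk B2 to B0
  B5←B2: walk B2 to B0
  B5←B4: walk B4 to B0
  B5←B7: walk B7→B5 to B0
  B6←B4: walk B4 to B0
  B6←B5: walk B5 to B0
  B0: DF=∅
  B1: DF={B2,B4}
  B2: DF={B4,B5}
  B3: DF=∅
  B4: DF={B5,B6}
  B5: DF={B5,B6}
  B6: DF=∅
  B7: DF={B5}

φ for s: defs {B4,B5,B6}
  DF⁺ = {B5,B6}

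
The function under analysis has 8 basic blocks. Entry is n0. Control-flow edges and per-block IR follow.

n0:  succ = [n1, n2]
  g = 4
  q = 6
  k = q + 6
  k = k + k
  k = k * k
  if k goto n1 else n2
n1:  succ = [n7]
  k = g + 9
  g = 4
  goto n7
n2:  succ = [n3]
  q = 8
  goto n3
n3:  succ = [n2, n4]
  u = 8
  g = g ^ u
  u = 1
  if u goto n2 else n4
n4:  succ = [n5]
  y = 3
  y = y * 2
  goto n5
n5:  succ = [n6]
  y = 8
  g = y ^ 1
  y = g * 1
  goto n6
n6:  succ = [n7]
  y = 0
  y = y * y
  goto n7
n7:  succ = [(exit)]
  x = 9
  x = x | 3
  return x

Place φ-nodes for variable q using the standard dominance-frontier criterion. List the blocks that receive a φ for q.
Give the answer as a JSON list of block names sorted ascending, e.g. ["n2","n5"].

Answer: ["n2", "n7"]

Analysis:
idom tree: n1←n0 n2←n0 n3←n2 n4←n3 n5←n4 n6←n5 n7←n0
Dom∩ at merges:
  n2: preds {n0,n3}: {n0} ∩ {n0,n2,n3} = {n0}; idom=n0
  n7: preds {n1,n6}: {n0,n1} ∩ {n0,n2,n3,n4,n5,n6} = {n0}; idom=n0

DF derivation:
  n2←n0: walk · to n0
  n2←n3: walk n3→n2 to n0
  n7←n1: walk n1 to n0
  n7←n6: walk n6→n5→n4→n3→n2 to n0
  n0 → ∅
  n1 → {n7}
  n2 → {n2,n7}
  n3 → {n2,n7}
  n4 → {n7}
  n5 → {n7}
  n6 → {n7}
  n7 → ∅

φ for q: defs {n0,n2}
  DF⁺ = {n2,n7}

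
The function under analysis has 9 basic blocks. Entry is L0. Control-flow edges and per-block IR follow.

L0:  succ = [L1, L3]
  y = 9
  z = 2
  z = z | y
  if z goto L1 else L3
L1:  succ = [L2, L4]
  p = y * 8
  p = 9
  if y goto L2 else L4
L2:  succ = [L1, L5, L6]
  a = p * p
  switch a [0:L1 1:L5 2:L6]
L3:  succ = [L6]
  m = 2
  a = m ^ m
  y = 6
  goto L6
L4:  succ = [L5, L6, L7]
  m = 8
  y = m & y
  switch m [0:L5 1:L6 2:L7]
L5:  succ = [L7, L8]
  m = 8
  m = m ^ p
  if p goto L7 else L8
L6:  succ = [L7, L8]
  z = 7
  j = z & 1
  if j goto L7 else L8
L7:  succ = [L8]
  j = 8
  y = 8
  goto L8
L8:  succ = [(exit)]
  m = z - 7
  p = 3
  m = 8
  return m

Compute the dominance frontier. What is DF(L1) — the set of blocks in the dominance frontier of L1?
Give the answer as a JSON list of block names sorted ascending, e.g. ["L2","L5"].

Answer: ["L1", "L6", "L7", "L8"]

Derivation:
idom tree: L1←L0 L2←L1 L3←L0 L4←L1 L5←L1 L6←L0 L7←L0 L8←L0
Join-block Dom:
  L1: preds {L0,L2}: {L0} ∩ {L0,L1,L2} = {L0}; idom=L0
  L5: preds {L2,L4}: {L0,L1,L2} ∩ {L0,L1,L4} = {L0,L1}; idom=L1
  L6: preds {L2,L3,L4}: {L0,L1,L2} ∩ {L0,L3} ∩ {L0,L1,L4} = {L0}; idom=L0
  L7: preds {L4,L5,L6}: {L0,L1,L4} ∩ {L0,L1,L5} ∩ {L0,L6} = {L0}; idom=L0
  L8: preds {L5,L6,L7}: {L0,L1,L5} ∩ {L0,L6} ∩ {L0,L7} = {L0}; idom=L0

DF derivation:
  L1←L0: walk · to L0
  L1←L2: walk L2→L1 to L0
  L5←L2: walk L2 to L1
  L5←L4: walk L4 to L1
  L6←L2: walk L2→L1 to L0
  L6←L3: walk L3 to L0
  L6←L4: walk L4→L1 to L0
  L7←L4: walk L4→L1 to L0
  L7←L5: walk L5→L1 to L0
  L7←L6: walk L6 to L0
  L8←L5: walk L5→L1 to L0
  L8←L6: walk L6 to L0
  L8←L7: walk L7 to L0
  L0: DF=∅
  L1: DF={L1,L6,L7,L8}
  L2: DF={L1,L5,L6}
  L3: DF={L6}
  L4: DF={L5,L6,L7}
  L5: DF={L7,L8}
  L6: DF={L7,L8}
  L7: DF={L8}
  L8: DF=∅

DF(L1) = ["L1", "L6", "L7", "L8"]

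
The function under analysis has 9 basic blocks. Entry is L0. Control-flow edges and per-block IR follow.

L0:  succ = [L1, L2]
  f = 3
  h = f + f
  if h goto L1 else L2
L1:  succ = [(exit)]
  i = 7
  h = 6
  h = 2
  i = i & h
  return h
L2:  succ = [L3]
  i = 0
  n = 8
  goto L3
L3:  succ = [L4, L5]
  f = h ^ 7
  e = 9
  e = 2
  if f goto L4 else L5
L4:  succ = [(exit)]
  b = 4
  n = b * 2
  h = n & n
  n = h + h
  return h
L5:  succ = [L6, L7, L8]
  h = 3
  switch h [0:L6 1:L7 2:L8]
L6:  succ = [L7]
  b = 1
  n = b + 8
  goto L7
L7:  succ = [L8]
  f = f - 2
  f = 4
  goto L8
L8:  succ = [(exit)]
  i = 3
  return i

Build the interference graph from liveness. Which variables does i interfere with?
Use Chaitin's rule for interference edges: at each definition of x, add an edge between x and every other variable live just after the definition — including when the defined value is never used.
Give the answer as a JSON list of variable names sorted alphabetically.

Answer: ["h"]

Analysis:
Per-block:
  L0 def {f,h} use ∅
  L1 def {h,i} use ∅
  L2 def {i,n} use ∅
  L3 def {e,f} use {h}
  L4 def {b,h,n} use ∅
  L5 def {h} use ∅
  L6 def {b,n} use ∅
  L7 def {f} use {f}
  L8 def {i} use ∅

Live sets:
  L0: in=∅ out={h}
  L1: in=∅ out=∅
  L2: in={h} out={h}
  L3: in={h} out={f}
  L4: in=∅ out=∅
  L5: in={f} out={f}
  L6: in={f} out={f}
  L7: in={f} out=∅
  L8: in=∅ out=∅

Conflict graph:
  b↔{f}
  e↔{f}
  f↔{b,e,h,n}
  h↔{f,i,n}
  i↔{h}
  n↔{f,h}

N(i) = ["h"]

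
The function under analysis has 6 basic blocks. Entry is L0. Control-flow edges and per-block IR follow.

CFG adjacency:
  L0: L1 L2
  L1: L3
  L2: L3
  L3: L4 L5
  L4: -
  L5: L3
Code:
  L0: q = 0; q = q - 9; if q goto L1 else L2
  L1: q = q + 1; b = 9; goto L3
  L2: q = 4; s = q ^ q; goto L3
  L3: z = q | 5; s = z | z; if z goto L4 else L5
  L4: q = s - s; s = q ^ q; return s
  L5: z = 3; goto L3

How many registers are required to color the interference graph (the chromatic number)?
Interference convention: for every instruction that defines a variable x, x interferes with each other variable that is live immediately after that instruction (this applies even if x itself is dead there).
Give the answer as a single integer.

Answer: 3

Analysis:
Block summaries:
  L0: {q} / ∅
  L1: {b,q} / {q}
  L2: {q,s} / ∅
  L3: {s,z} / {q}
  L4: {q,s} / {s}
  L5: {z} / ∅

Backward fixpoint:
  live L0: ∅→{q}
  live L1: {q}→{q}
  live L2: ∅→{q}
  live L3: {q}→{q,s}
  live L4: {s}→∅
  live L5: {q}→{q}

Interference:
  b↔{q}
  q↔{b,s,z}
  s↔{q,z}
  z↔{q,s}

Colouring:
  {q,s,z} pairwise interfere (3-clique) ⇒ χ ≥ 3
  assign b→R1 q→R0 s→R1 z→R2 — no edge inside a register ⇒ χ ≤ 3
  χ = 3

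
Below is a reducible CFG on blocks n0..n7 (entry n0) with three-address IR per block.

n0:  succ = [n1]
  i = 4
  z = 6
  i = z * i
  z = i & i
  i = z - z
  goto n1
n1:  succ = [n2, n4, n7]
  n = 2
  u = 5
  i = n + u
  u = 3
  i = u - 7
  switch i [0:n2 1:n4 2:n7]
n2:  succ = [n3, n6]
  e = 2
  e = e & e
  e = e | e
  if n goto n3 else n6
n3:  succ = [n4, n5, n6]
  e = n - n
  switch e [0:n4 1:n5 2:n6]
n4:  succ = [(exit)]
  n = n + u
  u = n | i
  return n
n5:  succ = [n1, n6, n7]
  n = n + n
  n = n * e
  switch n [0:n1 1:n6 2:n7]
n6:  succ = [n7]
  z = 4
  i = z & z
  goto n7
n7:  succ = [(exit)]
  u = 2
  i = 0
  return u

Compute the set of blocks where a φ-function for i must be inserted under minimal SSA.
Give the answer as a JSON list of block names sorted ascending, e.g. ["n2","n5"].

idom tree: n1←n0 n2←n1 n3←n2 n4←n1 n5←n3 n6←n2 n7←n1
Dom∩ at merges:
  n1: preds {n0,n5}: {n0} ∩ {n0,n1,n2,n3,n5} = {n0}; idom=n0
  n4: preds {n1,n3}: {n0,n1} ∩ {n0,n1,n2,n3} = {n0,n1}; idom=n1
  n6: preds {n2,n3,n5}: {n0,n1,n2} ∩ {n0,n1,n2,n3} ∩ {n0,n1,n2,n3,n5} = {n0,n1,n2}; idom=n2
  n7: preds {n1,n5,n6}: {n0,n1} ∩ {n0,n1,n2,n3,n5} ∩ {n0,n1,n2,n6} = {n0,n1}; idom=n1

DF walk-up:
  join n1 pred n0: · stop@n0
  join n1 pred n5: n5→n3→n2→n1 stop@n0
  join n4 pred n1: · stop@n1
  join n4 pred n3: n3→n2 stop@n1
  join n6 pred n2: · stop@n2
  join n6 pred n3: n3 stop@n2
  join n6 pred n5: n5→n3 stop@n2
  join n7 pred n1: · stop@n1
  join n7 pred n5: n5→n3→n2 stop@n1
  join n7 pred n6: n6→n2 stop@n1
  DF(n0)=∅
  DF(n1)={n1}
  DF(n2)={n1,n4,n7}
  DF(n3)={n1,n4,n6,n7}
  DF(n4)=∅
  DF(n5)={n1,n6,n7}
  DF(n6)={n7}
  DF(n7)=∅

φ for i: defs {n0,n1,n6,n7}
  DF⁺ = {n1,n7}

Answer: ["n1", "n7"]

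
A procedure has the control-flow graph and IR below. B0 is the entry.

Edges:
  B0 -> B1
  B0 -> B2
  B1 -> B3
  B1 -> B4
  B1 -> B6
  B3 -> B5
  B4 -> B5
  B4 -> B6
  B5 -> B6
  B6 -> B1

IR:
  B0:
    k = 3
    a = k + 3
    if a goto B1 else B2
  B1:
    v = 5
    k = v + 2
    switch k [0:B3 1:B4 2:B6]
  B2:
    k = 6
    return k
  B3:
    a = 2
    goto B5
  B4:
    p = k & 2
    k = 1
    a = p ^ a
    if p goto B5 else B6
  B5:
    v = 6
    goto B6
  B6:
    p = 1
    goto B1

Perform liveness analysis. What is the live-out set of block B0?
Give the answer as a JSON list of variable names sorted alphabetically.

Per-block:
  B0: {a,k} / ∅
  B1: {k,v} / ∅
  B2: {k} / ∅
  B3: {a} / ∅
  B4: {a,k,p} / {a,k}
  B5: {v} / ∅
  B6: {p} / ∅

Liveness:
  B0 li=∅ lo={a}
  B1 li={a} lo={a,k}
  B2 li=∅ lo=∅
  B3 li=∅ lo={a}
  B4 li={a,k} lo={a}
  B5 li={a} lo={a}
  B6 li={a} lo={a}

live-out(B0) = ["a"]

Answer: ["a"]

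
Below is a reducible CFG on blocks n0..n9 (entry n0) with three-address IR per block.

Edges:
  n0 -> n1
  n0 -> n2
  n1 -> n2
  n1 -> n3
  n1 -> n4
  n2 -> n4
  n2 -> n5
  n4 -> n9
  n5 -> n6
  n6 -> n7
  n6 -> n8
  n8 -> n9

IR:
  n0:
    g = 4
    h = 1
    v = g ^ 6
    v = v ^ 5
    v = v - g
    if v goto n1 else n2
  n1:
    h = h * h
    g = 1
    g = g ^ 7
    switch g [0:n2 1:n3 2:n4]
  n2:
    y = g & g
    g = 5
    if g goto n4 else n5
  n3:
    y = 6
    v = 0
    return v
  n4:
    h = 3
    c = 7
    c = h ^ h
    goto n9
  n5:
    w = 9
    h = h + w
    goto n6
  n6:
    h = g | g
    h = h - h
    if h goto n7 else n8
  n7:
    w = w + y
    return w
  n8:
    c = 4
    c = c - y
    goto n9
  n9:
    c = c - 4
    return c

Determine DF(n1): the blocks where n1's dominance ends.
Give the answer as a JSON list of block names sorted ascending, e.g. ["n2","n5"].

idom tree: n1←n0 n2←n0 n3←n1 n4←n0 n5←n2 n6←n5 n7←n6 n8←n6 n9←n0
Join-block Dom:
  n2: preds {n0,n1}: {n0} ∩ {n0,n1} = {n0}; idom=n0
  n4: preds {n1,n2}: {n0,n1} ∩ {n0,n2} = {n0}; idom=n0
  n9: preds {n4,n8}: {n0,n4} ∩ {n0,n2,n5,n6,n8} = {n0}; idom=n0

Frontier:
  join n2 pred n0: · stop@n0
  join n2 pred n1: n1 stop@n0
  join n4 pred n1: n1 stop@n0
  join n4 pred n2: n2 stop@n0
  join n9 pred n4: n4 stop@n0
  join n9 pred n8: n8→n6→n5→n2 stop@n0
  DF(n0)=∅
  DF(n1)={n2,n4}
  DF(n2)={n4,n9}
  DF(n3)=∅
  DF(n4)={n9}
  DF(n5)={n9}
  DF(n6)={n9}
  DF(n7)=∅
  DF(n8)={n9}
  DF(n9)=∅

DF(n1) = ["n2", "n4"]

Answer: ["n2", "n4"]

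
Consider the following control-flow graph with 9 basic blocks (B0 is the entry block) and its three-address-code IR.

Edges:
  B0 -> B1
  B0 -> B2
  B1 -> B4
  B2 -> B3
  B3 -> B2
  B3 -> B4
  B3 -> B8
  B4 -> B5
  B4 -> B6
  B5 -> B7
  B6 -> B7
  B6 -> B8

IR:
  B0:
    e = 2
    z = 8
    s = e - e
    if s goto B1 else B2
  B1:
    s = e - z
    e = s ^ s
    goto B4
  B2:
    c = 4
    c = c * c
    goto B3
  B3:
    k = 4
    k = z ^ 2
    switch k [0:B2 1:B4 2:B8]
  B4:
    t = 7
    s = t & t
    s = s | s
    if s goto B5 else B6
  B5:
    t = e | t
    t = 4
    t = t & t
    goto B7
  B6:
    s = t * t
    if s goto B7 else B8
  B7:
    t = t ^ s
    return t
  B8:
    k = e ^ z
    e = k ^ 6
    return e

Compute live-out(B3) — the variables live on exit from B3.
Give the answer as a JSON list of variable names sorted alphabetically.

Answer: ["e", "z"]

Working:
Per-block:
  B0 def {e,s,z} use ∅
  B1 def {e,s} use {e,z}
  B2 def {c} use ∅
  B3 def {k} use {z}
  B4 def {s,t} use ∅
  B5 def {t} use {e,t}
  B6 def {s} use {t}
  B7 def {t} use {s,t}
  B8 def {e,k} use {e,z}

Backward fixpoint:
  B0: in=∅ out={e,z}
  B1: in={e,z} out={e,z}
  B2: in={e,z} out={e,z}
  B3: in={e,z} out={e,z}
  B4: in={e,z} out={e,s,t,z}
  B5: in={e,s,t} out={s,t}
  B6: in={e,t,z} out={e,s,t,z}
  B7: in={s,t} out=∅
  B8: in={e,z} out=∅

live-out(B3) = ["e", "z"]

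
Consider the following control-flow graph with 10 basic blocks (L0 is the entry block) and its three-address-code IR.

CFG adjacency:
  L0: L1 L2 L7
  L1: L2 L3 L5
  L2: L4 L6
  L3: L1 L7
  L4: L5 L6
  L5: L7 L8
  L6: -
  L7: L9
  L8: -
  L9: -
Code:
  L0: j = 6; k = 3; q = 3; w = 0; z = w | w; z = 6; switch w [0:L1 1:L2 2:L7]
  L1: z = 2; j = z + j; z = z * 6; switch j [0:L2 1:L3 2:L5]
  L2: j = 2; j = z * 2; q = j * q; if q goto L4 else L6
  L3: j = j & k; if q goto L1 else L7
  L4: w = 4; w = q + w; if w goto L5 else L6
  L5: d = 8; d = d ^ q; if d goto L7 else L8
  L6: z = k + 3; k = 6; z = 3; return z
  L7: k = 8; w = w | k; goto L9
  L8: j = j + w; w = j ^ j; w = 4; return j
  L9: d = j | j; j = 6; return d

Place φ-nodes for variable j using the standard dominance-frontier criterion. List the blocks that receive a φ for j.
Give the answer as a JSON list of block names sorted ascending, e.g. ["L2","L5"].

Answer: ["L1", "L2", "L5", "L7"]

Analysis:
idom tree: L1←L0 L2←L0 L3←L1 L4←L2 L5←L0 L6←L2 L7←L0 L8←L5 L9←L7
Join-block Dom:
  L1: preds {L0,L3}: {L0} ∩ {L0,L1,L3} = {L0}; idom=L0
  L2: preds {L0,L1}: {L0} ∩ {L0,L1} = {L0}; idom=L0
  L5: preds {L1,L4}: {L0,L1} ∩ {L0,L2,L4} = {L0}; idom=L0
  L6: preds {L2,L4}: {L0,L2} ∩ {L0,L2,L4} = {L0,L2}; idom=L2
  L7: preds {L0,L3,L5}: {L0} ∩ {L0,L1,L3} ∩ {L0,L5} = {L0}; idom=L0

Frontier:
  L1←L0: walk · to L0
  L1←L3: walk L3→L1 to L0
  L2←L0: walk · to L0
  L2←L1: walk L1 to L0
  L5←L1: walk L1 to L0
  L5←L4: walk L4→L2 to L0
  L6←L2: walk · to L2
  L6←L4: walk L4 to L2
  L7←L0: walk · to L0
  L7←L3: walk L3→L1 to L0
  L7←L5: walk L5 to L0
  L0 → ∅
  L1 → {L1,L2,L5,L7}
  L2 → {L5}
  L3 → {L1,L7}
  L4 → {L5,L6}
  L5 → {L7}
  L6 → ∅
  L7 → ∅
  L8 → ∅
  L9 → ∅

φ for j: defs {L0,L1,L2,L3,L8,L9}
  DF⁺ = {L1,L2,L5,L7}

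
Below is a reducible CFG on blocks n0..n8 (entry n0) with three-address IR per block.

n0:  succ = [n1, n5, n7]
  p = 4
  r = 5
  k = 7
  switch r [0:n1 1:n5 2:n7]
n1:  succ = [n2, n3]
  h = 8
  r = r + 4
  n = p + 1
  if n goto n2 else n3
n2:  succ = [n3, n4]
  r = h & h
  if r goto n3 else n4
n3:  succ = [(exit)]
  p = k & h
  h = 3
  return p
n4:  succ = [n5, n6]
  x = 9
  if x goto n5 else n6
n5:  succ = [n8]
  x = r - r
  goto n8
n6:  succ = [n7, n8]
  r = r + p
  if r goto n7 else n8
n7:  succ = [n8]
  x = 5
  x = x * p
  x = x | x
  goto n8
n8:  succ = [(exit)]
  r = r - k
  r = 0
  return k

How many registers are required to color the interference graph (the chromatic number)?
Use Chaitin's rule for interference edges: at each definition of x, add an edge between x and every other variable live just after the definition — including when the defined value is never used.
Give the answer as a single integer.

Answer: 4

Derivation:
Block summaries:
  n0: {k,p,r} / ∅
  n1: {h,n,r} / {p,r}
  n2: {r} / {h}
  n3: {h,p} / {h,k}
  n4: {x} / ∅
  n5: {x} / {r}
  n6: {r} / {p,r}
  n7: {x} / {p}
  n8: {r} / {k,r}

Liveness:
  live n0: ∅→{k,p,r}
  live n1: {k,p,r}→{h,k,p}
  live n2: {h,k,p}→{h,k,p,r}
  live n3: {h,k}→∅
  live n4: {k,p,r}→{k,p,r}
  live n5: {k,r}→{k,r}
  live n6: {k,p,r}→{k,p,r}
  live n7: {k,p,r}→{k,r}
  live n8: {k,r}→∅

Interference:
  h — {k,n,p,r}
  k — {h,n,p,r,x}
  n — {h,k,p}
  p — {h,k,n,r,x}
  r — {h,k,p,x}
  x — {k,p,r}

Registers:
  lower bound: {h,k,n,p} mutually conflict ⇒ χ ≥ 4
  4-colouring: R0={k}  R1={p}  R2={h,x}  R3={n,r}
  χ = 4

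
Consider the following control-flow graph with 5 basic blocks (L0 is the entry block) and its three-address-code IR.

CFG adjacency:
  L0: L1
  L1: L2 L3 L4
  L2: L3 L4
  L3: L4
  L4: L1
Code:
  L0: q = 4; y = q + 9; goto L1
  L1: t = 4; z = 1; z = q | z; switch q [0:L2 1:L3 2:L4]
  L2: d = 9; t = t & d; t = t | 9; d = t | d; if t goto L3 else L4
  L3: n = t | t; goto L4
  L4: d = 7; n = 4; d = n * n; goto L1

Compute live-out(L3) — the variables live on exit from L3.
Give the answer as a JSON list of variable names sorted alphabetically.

def/use:
  L0 def {q,y} use ∅
  L1 def {t,z} use {q}
  L2 def {d,t} use {t}
  L3 def {n} use {t}
  L4 def {d,n} use ∅

Liveness:
  live L0: ∅→{q}
  live L1: {q}→{q,t}
  live L2: {q,t}→{q,t}
  live L3: {q,t}→{q}
  live L4: {q}→{q}

live-out(L3) = ["q"]

Answer: ["q"]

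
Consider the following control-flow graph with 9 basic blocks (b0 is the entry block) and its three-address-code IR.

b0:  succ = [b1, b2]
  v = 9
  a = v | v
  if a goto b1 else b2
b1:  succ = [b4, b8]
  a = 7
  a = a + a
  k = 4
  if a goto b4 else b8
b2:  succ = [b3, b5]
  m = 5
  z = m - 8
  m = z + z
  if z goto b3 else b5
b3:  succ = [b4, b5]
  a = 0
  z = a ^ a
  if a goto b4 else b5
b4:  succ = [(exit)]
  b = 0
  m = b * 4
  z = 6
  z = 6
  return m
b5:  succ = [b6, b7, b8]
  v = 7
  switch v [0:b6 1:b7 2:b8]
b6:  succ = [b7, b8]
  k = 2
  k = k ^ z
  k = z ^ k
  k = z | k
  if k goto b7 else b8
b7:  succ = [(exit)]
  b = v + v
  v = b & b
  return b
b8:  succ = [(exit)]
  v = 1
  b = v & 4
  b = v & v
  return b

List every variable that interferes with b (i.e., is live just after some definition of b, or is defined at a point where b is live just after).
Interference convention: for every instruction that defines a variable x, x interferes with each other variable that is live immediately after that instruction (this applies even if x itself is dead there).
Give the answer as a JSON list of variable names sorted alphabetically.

Answer: ["v"]

Derivation:
Per-block:
  b0: {a,v} / ∅
  b1: {a,k} / ∅
  b2: {m,z} / ∅
  b3: {a,z} / ∅
  b4: {b,m,z} / ∅
  b5: {v} / ∅
  b6: {k} / {z}
  b7: {b,v} / {v}
  b8: {b,v} / ∅

Backward fixpoint:
  b0: in=∅ out=∅
  b1: in=∅ out=∅
  b2: in=∅ out={z}
  b3: in=∅ out={z}
  b4: in=∅ out=∅
  b5: in={z} out={v,z}
  b6: in={v,z} out={v}
  b7: in={v} out=∅
  b8: in=∅ out=∅

Interfere edges:
  a — {k,z}
  b — {v}
  k — {a,v,z}
  m — {z}
  v — {b,k,z}
  z — {a,k,m,v}

N(b) = ["v"]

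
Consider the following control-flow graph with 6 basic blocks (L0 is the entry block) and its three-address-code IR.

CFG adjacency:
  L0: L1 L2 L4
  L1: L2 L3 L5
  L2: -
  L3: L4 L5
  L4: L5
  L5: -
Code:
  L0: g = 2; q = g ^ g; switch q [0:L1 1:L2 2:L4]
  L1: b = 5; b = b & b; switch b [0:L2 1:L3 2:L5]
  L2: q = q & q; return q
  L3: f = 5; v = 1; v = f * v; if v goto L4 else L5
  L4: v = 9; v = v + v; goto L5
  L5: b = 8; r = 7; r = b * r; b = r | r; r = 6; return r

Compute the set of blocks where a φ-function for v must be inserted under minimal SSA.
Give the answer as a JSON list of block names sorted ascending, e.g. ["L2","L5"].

Answer: ["L4", "L5"]

Analysis:
idom tree: L1←L0 L2←L0 L3←L1 L4←L0 L5←L0
Dom∩ at merges:
  L2: preds {L0,L1}: {L0} ∩ {L0,L1} = {L0}; idom=L0
  L4: preds {L0,L3}: {L0} ∩ {L0,L1,L3} = {L0}; idom=L0
  L5: preds {L1,L3,L4}: {L0,L1} ∩ {L0,L1,L3} ∩ {L0,L4} = {L0}; idom=L0

DF derivation:
  join L2 pred L0: · stop@L0
  join L2 pred L1: L1 stop@L0
  join L4 pred L0: · stop@L0
  join L4 pred L3: L3→L1 stop@L0
  join L5 pred L1: L1 stop@L0
  join L5 pred L3: L3→L1 stop@L0
  join L5 pred L4: L4 stop@L0
  L0 → ∅
  L1 → {L2,L4,L5}
  L2 → ∅
  L3 → {L4,L5}
  L4 → {L5}
  L5 → ∅

φ for v: defs {L3,L4}
  DF⁺ = {L4,L5}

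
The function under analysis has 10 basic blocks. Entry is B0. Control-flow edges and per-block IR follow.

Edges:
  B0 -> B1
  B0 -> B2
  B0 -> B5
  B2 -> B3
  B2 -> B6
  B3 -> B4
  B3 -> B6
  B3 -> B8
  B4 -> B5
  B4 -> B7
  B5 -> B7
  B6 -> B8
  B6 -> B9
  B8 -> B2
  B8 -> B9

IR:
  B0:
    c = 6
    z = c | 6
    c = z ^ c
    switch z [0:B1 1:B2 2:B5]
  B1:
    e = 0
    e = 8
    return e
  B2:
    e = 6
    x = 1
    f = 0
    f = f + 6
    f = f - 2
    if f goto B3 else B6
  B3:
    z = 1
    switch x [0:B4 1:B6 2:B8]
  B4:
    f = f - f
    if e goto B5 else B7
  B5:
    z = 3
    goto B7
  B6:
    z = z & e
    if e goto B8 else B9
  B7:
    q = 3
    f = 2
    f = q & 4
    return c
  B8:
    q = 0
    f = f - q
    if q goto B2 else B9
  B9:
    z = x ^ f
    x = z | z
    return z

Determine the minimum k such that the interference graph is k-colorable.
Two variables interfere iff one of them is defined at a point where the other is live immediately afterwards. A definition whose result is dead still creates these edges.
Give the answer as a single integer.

Answer: 5

Derivation:
Block summaries:
  B0 def {c,z} use ∅
  B1 def {e} use ∅
  B2 def {e,f,x} use ∅
  B3 def {z} use {x}
  B4 def {f} use {e,f}
  B5 def {z} use ∅
  B6 def {z} use {e,z}
  B7 def {f,q} use {c}
  B8 def {f,q} use {f}
  B9 def {x,z} use {f,x}

Liveness:
  B0 li=∅ lo={c,z}
  B1 li=∅ lo=∅
  B2 li={c,z} lo={c,e,f,x,z}
  B3 li={c,e,f,x} lo={c,e,f,x,z}
  B4 li={c,e,f} lo={c}
  B5 li={c} lo={c}
  B6 li={c,e,f,x,z} lo={c,f,x,z}
  B7 li={c} lo=∅
  B8 li={c,f,x,z} lo={c,f,x,z}
  B9 li={f,x} lo=∅

Interference:
  c: {e,f,q,x,z}
  e: {c,f,x,z}
  f: {c,e,q,x,z}
  q: {c,f,x,z}
  x: {c,e,f,q,z}
  z: {c,e,f,q,x}

Chromatic number:
  {c,e,f,x,z} pairwise interfere (5-clique) ⇒ χ ≥ 5
  5-colouring: r0={c}  r1={f}  r2={x}  r3={z}  r4={e,q}
  χ = 5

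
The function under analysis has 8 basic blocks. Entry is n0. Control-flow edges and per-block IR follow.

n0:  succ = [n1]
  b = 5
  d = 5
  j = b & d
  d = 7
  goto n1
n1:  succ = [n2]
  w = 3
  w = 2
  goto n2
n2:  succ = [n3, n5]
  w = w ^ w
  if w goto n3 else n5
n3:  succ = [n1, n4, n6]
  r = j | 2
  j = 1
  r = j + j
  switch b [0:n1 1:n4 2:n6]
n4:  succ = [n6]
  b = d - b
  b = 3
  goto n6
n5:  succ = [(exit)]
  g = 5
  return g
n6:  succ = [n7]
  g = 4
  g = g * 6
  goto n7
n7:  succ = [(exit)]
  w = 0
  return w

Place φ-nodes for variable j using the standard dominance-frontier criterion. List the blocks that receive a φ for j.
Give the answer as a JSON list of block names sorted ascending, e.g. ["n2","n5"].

idom tree: n1←n0 n2←n1 n3←n2 n4←n3 n5←n2 n6←n3 n7←n6
Join-block Dom:
  n1: preds {n0,n3}: {n0} ∩ {n0,n1,n2,n3} = {n0}; idom=n0
  n6: preds {n3,n4}: {n0,n1,n2,n3} ∩ {n0,n1,n2,n3,n4} = {n0,n1,n2,n3}; idom=n3

DF derivation:
  join n1 pred n0: · stop@n0
  join n1 pred n3: n3→n2→n1 stop@n0
  join n6 pred n3: · stop@n3
  join n6 pred n4: n4 stop@n3
  n0: DF=∅
  n1: DF={n1}
  n2: DF={n1}
  n3: DF={n1}
  n4: DF={n6}
  n5: DF=∅
  n6: DF=∅
  n7: DF=∅

φ for j: defs {n0,n3}
  DF⁺ = {n1}

Answer: ["n1"]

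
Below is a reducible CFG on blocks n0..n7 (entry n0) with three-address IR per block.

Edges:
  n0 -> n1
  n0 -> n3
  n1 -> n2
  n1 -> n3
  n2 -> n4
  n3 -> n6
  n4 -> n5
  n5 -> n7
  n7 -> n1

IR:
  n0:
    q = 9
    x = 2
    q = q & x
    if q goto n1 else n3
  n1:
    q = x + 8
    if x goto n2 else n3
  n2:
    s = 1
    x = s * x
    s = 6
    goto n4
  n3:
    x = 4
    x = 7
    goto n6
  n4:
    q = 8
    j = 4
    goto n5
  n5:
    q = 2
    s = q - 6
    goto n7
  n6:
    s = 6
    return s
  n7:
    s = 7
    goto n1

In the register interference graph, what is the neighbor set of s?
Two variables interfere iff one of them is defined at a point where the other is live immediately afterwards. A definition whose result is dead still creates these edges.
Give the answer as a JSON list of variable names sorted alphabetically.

Answer: ["x"]

Analysis:
Block summaries:
  n0 def {q,x} use ∅
  n1 def {q} use {x}
  n2 def {s,x} use {x}
  n3 def {x} use ∅
  n4 def {j,q} use ∅
  n5 def {q,s} use ∅
  n6 def {s} use ∅
  n7 def {s} use ∅

Backward fixpoint:
  n0: in=∅ out={x}
  n1: in={x} out={x}
  n2: in={x} out={x}
  n3: in=∅ out=∅
  n4: in={x} out={x}
  n5: in={x} out={x}
  n6: in=∅ out=∅
  n7: in={x} out={x}

Conflict graph:
  j: {x}
  q: {x}
  s: {x}
  x: {j,q,s}

N(s) = ["x"]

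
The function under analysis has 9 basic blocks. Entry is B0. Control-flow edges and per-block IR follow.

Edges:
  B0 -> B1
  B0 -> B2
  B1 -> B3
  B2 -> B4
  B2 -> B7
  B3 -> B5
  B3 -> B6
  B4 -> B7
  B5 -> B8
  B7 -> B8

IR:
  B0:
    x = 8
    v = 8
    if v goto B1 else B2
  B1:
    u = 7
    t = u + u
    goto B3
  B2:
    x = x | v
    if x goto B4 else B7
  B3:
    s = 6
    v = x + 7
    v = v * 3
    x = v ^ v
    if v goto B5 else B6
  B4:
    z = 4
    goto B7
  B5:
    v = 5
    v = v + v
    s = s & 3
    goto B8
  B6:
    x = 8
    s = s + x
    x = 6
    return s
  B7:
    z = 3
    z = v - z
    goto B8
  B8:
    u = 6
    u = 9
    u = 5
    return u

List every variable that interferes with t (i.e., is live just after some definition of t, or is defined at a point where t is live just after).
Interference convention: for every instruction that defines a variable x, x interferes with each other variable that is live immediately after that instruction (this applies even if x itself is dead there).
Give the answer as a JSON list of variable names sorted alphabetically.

Answer: ["x"]

Derivation:
def/use:
  B0 def {v,x} use ∅
  B1 def {t,u} use ∅
  B2 def {x} use {v,x}
  B3 def {s,v,x} use {x}
  B4 def {z} use ∅
  B5 def {s,v} use {s}
  B6 def {s,x} use {s}
  B7 def {z} use {v}
  B8 def {u} use ∅

Backward fixpoint:
  B0: in=∅ out={v,x}
  B1: in={x} out={x}
  B2: in={v,x} out={v}
  B3: in={x} out={s}
  B4: in={v} out={v}
  B5: in={s} out=∅
  B6: in={s} out=∅
  B7: in={v} out=∅
  B8: in=∅ out=∅

Interfere edges:
  s — {v,x}
  t — {x}
  u — {x}
  v — {s,x,z}
  x — {s,t,u,v}
  z — {v}

N(t) = ["x"]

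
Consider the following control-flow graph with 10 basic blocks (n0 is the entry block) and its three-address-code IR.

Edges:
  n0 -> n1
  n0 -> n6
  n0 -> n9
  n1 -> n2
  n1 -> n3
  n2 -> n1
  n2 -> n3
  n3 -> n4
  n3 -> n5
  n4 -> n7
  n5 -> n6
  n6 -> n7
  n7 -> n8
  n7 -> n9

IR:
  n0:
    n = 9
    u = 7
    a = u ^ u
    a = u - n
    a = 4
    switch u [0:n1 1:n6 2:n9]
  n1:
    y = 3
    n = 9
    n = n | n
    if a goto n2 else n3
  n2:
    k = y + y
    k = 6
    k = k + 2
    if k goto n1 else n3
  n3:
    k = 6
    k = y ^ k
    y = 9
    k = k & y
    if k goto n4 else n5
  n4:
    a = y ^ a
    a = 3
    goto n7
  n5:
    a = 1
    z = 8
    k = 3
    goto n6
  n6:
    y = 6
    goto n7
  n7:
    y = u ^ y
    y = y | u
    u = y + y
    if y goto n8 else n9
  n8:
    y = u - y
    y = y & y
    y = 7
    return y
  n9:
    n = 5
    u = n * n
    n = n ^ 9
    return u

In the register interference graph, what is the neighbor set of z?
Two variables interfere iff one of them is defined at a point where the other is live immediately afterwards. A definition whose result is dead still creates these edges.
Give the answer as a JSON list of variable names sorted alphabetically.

Answer: ["u"]

Derivation:
Per-block:
  n0 def {a,n,u} use ∅
  n1 def {n,y} use {a}
  n2 def {k} use {y}
  n3 def {k,y} use {y}
  n4 def {a} use {a,y}
  n5 def {a,k,z} use ∅
  n6 def {y} use ∅
  n7 def {u,y} use {u,y}
  n8 def {y} use {u,y}
  n9 def {n,u} use ∅

Live sets:
  n0: in=∅ out={a,u}
  n1: in={a,u} out={a,u,y}
  n2: in={a,u,y} out={a,u,y}
  n3: in={a,u,y} out={a,u,y}
  n4: in={a,u,y} out={u,y}
  n5: in={u} out={u}
  n6: in={u} out={u,y}
  n7: in={u,y} out={u,y}
  n8: in={u,y} out=∅
  n9: in=∅ out=∅

Interfere edges:
  a: {k,n,u,y}
  k: {a,u,y}
  n: {a,u,y}
  u: {a,k,n,y,z}
  y: {a,k,n,u}
  z: {u}

N(z) = ["u"]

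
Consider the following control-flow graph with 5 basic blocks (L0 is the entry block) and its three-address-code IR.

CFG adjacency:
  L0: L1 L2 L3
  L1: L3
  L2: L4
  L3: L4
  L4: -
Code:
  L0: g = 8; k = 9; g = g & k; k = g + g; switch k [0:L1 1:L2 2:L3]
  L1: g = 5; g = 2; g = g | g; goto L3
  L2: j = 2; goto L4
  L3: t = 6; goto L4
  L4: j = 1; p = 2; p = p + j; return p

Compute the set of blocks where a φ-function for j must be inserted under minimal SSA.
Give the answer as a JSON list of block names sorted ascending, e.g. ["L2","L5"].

idom tree: L1←L0 L2←L0 L3←L0 L4←L0
Dom∩ at merges:
  L3: preds {L0,L1}: {L0} ∩ {L0,L1} = {L0}; idom=L0
  L4: preds {L2,L3}: {L0,L2} ∩ {L0,L3} = {L0}; idom=L0

Frontier:
  join L3 pred L0: · stop@L0
  join L3 pred L1: L1 stop@L0
  join L4 pred L2: L2 stop@L0
  join L4 pred L3: L3 stop@L0
  L0 → ∅
  L1 → {L3}
  L2 → {L4}
  L3 → {L4}
  L4 → ∅

φ for j: defs {L2,L4}
  DF⁺ = {L4}

Answer: ["L4"]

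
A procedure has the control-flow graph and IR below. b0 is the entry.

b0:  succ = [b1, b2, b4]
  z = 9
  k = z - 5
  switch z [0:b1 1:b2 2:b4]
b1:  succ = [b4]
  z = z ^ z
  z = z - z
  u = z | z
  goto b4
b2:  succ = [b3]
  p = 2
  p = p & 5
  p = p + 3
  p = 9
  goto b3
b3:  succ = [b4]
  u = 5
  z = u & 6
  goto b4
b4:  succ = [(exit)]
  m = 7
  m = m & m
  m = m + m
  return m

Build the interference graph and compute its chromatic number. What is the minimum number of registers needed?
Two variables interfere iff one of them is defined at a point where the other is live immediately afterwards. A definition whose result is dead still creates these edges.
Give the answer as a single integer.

Per-block:
  b0: def={k,z} ue=∅
  b1: def={u,z} ue={z}
  b2: def={p} ue=∅
  b3: def={u,z} ue=∅
  b4: def={m} ue=∅

Live sets:
  b0 li=∅ lo={z}
  b1 li={z} lo=∅
  b2 li=∅ lo=∅
  b3 li=∅ lo=∅
  b4 li=∅ lo=∅

Interference:
  k — {z}
  m — ∅
  p — ∅
  u — ∅
  z — {k}

Colouring:
  lower bound: {k,z} mutually conflict ⇒ χ ≥ 2
  2-colouring: R0={k,m,p,u}  R1={z}
  χ = 2

Answer: 2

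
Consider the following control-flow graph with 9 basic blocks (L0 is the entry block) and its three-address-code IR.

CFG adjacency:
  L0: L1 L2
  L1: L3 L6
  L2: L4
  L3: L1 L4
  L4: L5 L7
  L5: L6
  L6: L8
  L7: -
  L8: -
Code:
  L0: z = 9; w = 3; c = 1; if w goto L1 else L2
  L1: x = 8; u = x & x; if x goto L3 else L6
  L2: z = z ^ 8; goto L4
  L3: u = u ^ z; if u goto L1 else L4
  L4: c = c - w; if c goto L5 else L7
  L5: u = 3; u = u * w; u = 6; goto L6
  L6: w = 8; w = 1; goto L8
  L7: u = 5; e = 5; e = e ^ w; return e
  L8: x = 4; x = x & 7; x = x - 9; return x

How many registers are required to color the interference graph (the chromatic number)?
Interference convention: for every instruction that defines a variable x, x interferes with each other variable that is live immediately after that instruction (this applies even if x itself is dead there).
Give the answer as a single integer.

Answer: 5

Working:
Per-block:
  L0 def {c,w,z} use ∅
  L1 def {u,x} use ∅
  L2 def {z} use {z}
  L3 def {u} use {u,z}
  L4 def {c} use {c,w}
  L5 def {u} use {w}
  L6 def {w} use ∅
  L7 def {e,u} use {w}
  L8 def {x} use ∅

Backward fixpoint:
  live L0: ∅→{c,w,z}
  live L1: {c,w,z}→{c,u,w,z}
  live L2: {c,w,z}→{c,w}
  live L3: {c,u,w,z}→{c,w,z}
  live L4: {c,w}→{w}
  live L5: {w}→∅
  live L6: ∅→∅
  live L7: {w}→∅
  live L8: ∅→∅

Interference:
  c↔{u,w,x,z}
  e↔{w}
  u↔{c,w,x,z}
  w↔{c,e,u,x,z}
  x↔{c,u,w,z}
  z↔{c,u,w,x}

Colouring:
  {c,u,w,x,z} pairwise interfere (5-clique) ⇒ χ ≥ 5
  5-colouring: c0={w}  c1={c,e}  c2={u}  c3={x}  c4={z}
  χ = 5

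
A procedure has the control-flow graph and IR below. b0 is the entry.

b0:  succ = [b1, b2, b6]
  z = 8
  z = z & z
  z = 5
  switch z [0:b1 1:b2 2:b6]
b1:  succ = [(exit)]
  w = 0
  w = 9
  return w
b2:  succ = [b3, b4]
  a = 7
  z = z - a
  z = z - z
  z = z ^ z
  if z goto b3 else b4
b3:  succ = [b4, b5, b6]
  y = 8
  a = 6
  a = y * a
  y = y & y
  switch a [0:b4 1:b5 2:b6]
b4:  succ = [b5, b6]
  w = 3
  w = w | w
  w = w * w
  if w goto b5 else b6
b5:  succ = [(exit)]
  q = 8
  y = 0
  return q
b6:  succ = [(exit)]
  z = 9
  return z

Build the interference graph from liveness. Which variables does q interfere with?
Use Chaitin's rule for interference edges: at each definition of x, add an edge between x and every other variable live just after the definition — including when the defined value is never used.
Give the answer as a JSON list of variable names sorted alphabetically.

def/use:
  b0: def={z} ue=∅
  b1: def={w} ue=∅
  b2: def={a,z} ue={z}
  b3: def={a,y} ue=∅
  b4: def={w} ue=∅
  b5: def={q,y} ue=∅
  b6: def={z} ue=∅

Liveness:
  live b0: ∅→{z}
  live b1: ∅→∅
  live b2: {z}→∅
  live b3: ∅→∅
  live b4: ∅→∅
  live b5: ∅→∅
  live b6: ∅→∅

Interfere edges:
  a↔{y,z}
  q↔{y}
  w↔∅
  y↔{a,q}
  z↔{a}

N(q) = ["y"]

Answer: ["y"]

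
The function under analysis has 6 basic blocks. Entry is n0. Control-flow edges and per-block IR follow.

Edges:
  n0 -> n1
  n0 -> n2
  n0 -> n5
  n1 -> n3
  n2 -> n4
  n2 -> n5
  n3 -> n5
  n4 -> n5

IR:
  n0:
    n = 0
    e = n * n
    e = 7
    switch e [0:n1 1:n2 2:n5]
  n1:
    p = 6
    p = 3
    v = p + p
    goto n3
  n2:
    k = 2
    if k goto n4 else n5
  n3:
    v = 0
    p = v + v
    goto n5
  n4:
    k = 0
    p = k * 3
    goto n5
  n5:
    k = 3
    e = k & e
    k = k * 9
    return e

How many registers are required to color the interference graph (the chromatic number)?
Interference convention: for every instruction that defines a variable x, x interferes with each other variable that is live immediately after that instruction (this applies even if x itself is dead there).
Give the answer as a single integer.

def/use:
  n0: {e,n} / ∅
  n1: {p,v} / ∅
  n2: {k} / ∅
  n3: {p,v} / ∅
  n4: {k,p} / ∅
  n5: {e,k} / {e}

Live sets:
  n0 li=∅ lo={e}
  n1 li={e} lo={e}
  n2 li={e} lo={e}
  n3 li={e} lo={e}
  n4 li={e} lo={e}
  n5 li={e} lo=∅

Conflict graph:
  e: {k,p,v}
  k: {e}
  n: ∅
  p: {e}
  v: {e}

Chromatic number:
  {e,k} pairwise interfere (2-clique) ⇒ χ ≥ 2
  assign e→R0 k→R1 n→R0 p→R1 v→R1 — no edge inside a register ⇒ χ ≤ 2
  χ = 2

Answer: 2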